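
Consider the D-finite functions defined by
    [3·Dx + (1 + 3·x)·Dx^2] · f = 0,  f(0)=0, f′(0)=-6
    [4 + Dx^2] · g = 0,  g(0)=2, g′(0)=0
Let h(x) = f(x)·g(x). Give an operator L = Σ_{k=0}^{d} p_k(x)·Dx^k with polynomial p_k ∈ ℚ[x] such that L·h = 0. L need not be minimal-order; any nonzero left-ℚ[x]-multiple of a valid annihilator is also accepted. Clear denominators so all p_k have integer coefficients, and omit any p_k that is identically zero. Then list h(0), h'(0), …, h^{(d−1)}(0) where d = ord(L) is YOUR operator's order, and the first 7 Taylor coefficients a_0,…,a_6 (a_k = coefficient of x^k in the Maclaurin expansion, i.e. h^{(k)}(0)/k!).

f: a_k = 0, -6, 9, -18, 81/2, -486/5, 243, …
g: a_k = 2, 0, -4, 0, 4/3, 0, -8/45, …
Product ⇒ symmetric product L₀, ord ≤ 4.
L = (-1112 - 1248·x + 7344·x^2 + 27648·x^3 + 20736·x^4) + (-48 + 2160·x + 10368·x^2 + 10368·x^3)·Dx + (-250 + 240·x + 4968·x^2 + 13824·x^3 + 10368·x^4)·Dx^2 + (-12 + 540·x + 2592·x^2 + 2592·x^3)·Dx^3 + (7 + 138·x + 783·x^2 + 1728·x^3 + 1296·x^4)·Dx^4  (order 4).
h: a_k = 0, -12, 18, -12, 45, -652/5, 336, …
ICs: h(0) = 0, h′(0) = -12, h′′(0) = 36, h′′′(0) = -72.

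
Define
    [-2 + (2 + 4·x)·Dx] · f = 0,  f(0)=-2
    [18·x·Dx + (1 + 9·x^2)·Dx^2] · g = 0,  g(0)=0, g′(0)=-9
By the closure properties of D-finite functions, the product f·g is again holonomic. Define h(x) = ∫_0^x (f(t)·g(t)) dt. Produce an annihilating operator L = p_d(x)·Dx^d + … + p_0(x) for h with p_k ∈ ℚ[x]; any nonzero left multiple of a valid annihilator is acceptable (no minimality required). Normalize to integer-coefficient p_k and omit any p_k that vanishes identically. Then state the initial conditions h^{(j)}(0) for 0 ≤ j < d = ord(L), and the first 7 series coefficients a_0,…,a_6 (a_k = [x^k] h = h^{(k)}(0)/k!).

L = (3 - 18·x - 9·x^2)·Dx + (-2 + 14·x + 54·x^2 + 36·x^3)·Dx^2 + (1 + 4·x + 13·x^2 + 36·x^3 + 36·x^4)·Dx^3  (order 3).
h: a_k = 0, 0, 9, 6, -63/4, -9, 2049/40, …
ICs: h(0) = 0, h′(0) = 0, h′′(0) = 18.

f: a_k = -2, -2, 1, -1, 5/4, -7/4, 21/8, …
g: a_k = 0, -9, 0, 27, 0, -729/5, 0, …
f·g: L₀ = L_f ⊗_s L_g, ord ≤ 1·2.
h=∫₀ˣh₀: take L = L₀·Dx.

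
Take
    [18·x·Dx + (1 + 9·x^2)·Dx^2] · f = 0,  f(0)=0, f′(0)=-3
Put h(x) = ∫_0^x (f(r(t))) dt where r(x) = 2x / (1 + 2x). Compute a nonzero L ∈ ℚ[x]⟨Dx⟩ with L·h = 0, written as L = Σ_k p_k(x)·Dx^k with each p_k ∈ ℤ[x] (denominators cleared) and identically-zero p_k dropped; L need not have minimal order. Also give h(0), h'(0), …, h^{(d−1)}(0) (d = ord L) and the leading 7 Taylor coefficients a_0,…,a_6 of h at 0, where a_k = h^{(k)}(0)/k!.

f: a_k = 0, -3, 0, 9, 0, -243/5, 0, …
h₀=f(r): pull back L_f along r ⇒ L₀.
h=∫h₀ ⇒ L = L₀·Dx.
L = (4 + 80·x)·Dx^2 + (1 + 4·x + 40·x^2)·Dx^3  (order 3).
h: a_k = 0, 0, -3, 4, 12, -384/5, 64/5, …
ICs: h(0) = 0, h′(0) = 0, h′′(0) = -6.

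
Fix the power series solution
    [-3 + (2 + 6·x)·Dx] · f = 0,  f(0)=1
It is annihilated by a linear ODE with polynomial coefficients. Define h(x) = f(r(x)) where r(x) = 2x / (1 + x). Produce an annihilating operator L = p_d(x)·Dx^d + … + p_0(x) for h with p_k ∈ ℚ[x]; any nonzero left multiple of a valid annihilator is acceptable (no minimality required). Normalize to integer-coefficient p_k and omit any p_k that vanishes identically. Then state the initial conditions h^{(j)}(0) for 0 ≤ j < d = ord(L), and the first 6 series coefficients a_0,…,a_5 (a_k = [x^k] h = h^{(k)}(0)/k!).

L = -3 + (1 + 8·x + 7·x^2)·Dx  (order 1).
h: a_k = 1, 3, -15/2, 51/2, -861/8, 4137/8, …
ICs: h(0) = 1.

f: a_k = 1, 3/2, -9/8, 27/16, -405/128, 1701/256, …
Substitute x→r, Dx→(1/r')Dx; clear ⇒ L₀.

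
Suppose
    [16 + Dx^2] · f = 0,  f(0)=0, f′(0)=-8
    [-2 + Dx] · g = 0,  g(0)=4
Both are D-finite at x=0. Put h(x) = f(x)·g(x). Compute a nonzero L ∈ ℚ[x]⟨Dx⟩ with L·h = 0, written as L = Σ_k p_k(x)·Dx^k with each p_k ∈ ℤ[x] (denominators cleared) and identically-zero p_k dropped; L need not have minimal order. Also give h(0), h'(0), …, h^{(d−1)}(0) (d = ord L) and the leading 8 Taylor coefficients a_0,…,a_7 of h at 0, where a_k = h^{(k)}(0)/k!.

L = 20 - 4·Dx + Dx^2  (order 2).
h: a_k = 0, -32, -64, 64/3, 128, 1216/15, -1408/45, -17792/315, …
ICs: h(0) = 0, h′(0) = -32.

f: a_k = 0, -8, 0, 64/3, 0, -256/15, 0, 2048/315, …
g: a_k = 4, 8, 8, 16/3, 8/3, 16/15, 16/45, 32/315, …
Product ⇒ symmetric product L₀, ord ≤ 2.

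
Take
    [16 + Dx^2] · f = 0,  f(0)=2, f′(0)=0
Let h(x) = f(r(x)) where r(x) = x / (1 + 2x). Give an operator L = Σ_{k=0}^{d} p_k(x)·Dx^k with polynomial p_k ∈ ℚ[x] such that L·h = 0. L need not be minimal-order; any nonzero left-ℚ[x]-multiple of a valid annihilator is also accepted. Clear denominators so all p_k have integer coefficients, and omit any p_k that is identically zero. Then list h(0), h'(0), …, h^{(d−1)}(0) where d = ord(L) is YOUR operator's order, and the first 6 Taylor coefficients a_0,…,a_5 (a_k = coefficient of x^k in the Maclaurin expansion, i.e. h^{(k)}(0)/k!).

L = 16 + (4 + 24·x + 48·x^2 + 32·x^3)·Dx + (1 + 8·x + 24·x^2 + 32·x^3 + 16·x^4)·Dx^2  (order 2).
h: a_k = 2, 0, -16, 64, -512/3, 1024/3, …
ICs: h(0) = 2, h′(0) = 0.

f: a_k = 2, 0, -16, 0, 64/3, 0, …
f∘r: x↦r, Dx↦Dx/r' in L_f ⇒ L₀.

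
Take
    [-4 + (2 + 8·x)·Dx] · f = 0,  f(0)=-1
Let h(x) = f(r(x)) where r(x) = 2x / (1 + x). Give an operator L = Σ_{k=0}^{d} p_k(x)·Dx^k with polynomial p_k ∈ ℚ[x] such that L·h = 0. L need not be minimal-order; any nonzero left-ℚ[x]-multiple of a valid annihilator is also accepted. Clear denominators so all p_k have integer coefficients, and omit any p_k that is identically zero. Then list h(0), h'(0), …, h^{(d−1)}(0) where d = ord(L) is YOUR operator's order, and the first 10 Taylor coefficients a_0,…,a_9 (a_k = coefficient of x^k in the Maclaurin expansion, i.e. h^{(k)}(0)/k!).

f: a_k = -1, -2, 2, -4, 10, -28, 84, -264, 858, -2860, …
Substitute x→r, Dx→(1/r')Dx; clear ⇒ L₀.
L = -4 + (1 + 10·x + 9·x^2)·Dx  (order 1).
h: a_k = -1, -4, 12, -52, 284, -1764, 11820, -83220, 606780, -4541380, …
ICs: h(0) = -1.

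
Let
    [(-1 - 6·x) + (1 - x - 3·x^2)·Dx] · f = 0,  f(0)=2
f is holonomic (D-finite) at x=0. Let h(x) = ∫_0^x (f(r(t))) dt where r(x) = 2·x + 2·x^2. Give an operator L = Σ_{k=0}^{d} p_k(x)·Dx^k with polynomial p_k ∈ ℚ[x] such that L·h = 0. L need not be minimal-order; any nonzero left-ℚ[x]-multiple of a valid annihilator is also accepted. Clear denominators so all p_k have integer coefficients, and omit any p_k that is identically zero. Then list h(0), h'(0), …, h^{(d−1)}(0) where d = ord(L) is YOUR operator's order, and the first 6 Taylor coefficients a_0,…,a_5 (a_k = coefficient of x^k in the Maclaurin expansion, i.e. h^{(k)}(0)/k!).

L = (2 + 28·x + 72·x^2 + 48·x^3)·Dx + (-1 + 2·x + 14·x^2 + 24·x^3 + 12·x^4)·Dx^2  (order 2).
h: a_k = 0, 2, 2, 12, 44, 976/5, …
ICs: h(0) = 0, h′(0) = 2.

f: a_k = 2, 2, 8, 14, 38, 80, …
f∘r: x↦r, Dx↦Dx/r' in L_f ⇒ L₀.
h=∫h₀ ⇒ L = L₀·Dx.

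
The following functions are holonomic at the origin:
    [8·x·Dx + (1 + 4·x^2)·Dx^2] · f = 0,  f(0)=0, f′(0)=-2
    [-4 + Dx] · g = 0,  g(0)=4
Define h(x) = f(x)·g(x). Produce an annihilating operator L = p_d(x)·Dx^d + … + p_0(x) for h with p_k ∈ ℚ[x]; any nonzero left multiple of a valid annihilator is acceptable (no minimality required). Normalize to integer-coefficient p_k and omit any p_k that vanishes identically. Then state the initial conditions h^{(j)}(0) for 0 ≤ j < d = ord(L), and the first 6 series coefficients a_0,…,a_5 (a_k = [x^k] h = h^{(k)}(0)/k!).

L = (16 - 32·x + 64·x^2) + (-8 + 8·x - 32·x^2)·Dx + (1 + 4·x^2)·Dx^2  (order 2).
h: a_k = 0, -8, -32, -160/3, -128/3, -128/5, …
ICs: h(0) = 0, h′(0) = -8.

f: a_k = 0, -2, 0, 8/3, 0, -32/5, …
g: a_k = 4, 16, 32, 128/3, 128/3, 512/15, …
L₀ := L_f ⊗_s L_g (sym. prod.), ord ≤ 2.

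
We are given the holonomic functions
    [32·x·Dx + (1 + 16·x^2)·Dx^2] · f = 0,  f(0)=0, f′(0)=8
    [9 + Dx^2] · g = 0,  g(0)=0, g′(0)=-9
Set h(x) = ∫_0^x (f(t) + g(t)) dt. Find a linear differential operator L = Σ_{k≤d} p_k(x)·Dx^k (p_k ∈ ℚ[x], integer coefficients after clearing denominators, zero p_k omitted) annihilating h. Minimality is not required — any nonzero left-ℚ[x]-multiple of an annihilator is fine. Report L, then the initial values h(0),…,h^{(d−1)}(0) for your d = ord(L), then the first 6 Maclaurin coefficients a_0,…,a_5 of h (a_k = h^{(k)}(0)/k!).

L = (-52704·x + 967680·x^3 + 663552·x^5)·Dx^2 + (-207 + 13104·x^2 + 283392·x^4 + 331776·x^6)·Dx^3 + (-5856·x + 107520·x^3 + 73728·x^5)·Dx^4 + (-23 + 1456·x^2 + 31488·x^4 + 36864·x^6)·Dx^5  (order 5).
h: a_k = 0, 0, -1/2, 0, -175/24, 0, …
ICs: h(0) = 0, h′(0) = 0, h′′(0) = -1, h′′′(0) = 0, h′′′′(0) = -175.

f: a_k = 0, 8, 0, -128/3, 0, 2048/5, …
g: a_k = 0, -9, 0, 27/2, 0, -243/40, …
h₀=f+g: left-lcm gives L₀, ord ≤ 4.
∫: right-multiply L₀ by Dx.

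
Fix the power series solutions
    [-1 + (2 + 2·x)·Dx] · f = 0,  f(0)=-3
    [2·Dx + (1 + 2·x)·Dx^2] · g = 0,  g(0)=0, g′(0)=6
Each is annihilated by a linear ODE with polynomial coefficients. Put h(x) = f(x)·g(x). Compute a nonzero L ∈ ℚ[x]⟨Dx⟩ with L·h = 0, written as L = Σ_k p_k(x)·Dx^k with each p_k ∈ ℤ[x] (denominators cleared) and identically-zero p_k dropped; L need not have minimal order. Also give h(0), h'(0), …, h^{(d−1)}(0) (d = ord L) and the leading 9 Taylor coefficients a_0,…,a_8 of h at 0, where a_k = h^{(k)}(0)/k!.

L = (-1 + 2·x) + (4 + 4·x)·Dx + (4 + 16·x + 20·x^2 + 8·x^3)·Dx^2  (order 2).
h: a_k = 0, -18, 9, -51/4, 165/8, -11127/320, 38403/640, -1887381/17920, 6716151/35840, …
ICs: h(0) = 0, h′(0) = -18.

f: a_k = -3, -3/2, 3/8, -3/16, 15/128, -21/256, 63/1024, -99/2048, 1287/32768, …
g: a_k = 0, 6, -6, 8, -12, 96/5, -32, 384/7, -96, …
f·g: L₀ = L_f ⊗_s L_g, ord ≤ 1·2.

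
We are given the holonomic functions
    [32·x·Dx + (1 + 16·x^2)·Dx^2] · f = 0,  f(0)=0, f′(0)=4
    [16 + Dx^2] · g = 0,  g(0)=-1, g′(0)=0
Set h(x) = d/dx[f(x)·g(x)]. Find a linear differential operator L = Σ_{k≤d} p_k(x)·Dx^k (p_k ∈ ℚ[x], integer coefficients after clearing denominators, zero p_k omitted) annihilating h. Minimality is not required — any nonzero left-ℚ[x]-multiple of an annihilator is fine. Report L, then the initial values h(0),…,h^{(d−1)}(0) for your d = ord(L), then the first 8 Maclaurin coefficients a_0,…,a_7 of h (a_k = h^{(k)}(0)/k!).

f: a_k = 0, 4, 0, -64/3, 0, 1024/5, 0, -16384/7, …
g: a_k = -1, 0, 8, 0, -32/3, 0, 256/45, 0, …
h₀=f·g: eliminate ⇒ L₀, order ≤ 2·2.
h₀' ⇒ L via d/dx closure of L₀.
L = (14080 + 602112·x^2 + 15106048·x^4 + 50331648·x^6 + 100663296·x^8 + 268435456·x^10 + 2147483648·x^12) + (8704·x + 581632·x^3 + 9175040·x^5 + 41943040·x^7 + 167772160·x^9 + 536870912·x^11)·Dx + (960 + 43520·x^2 + 1093632·x^4 + 4849664·x^6 + 16777216·x^8 + 67108864·x^10 + 268435456·x^12)·Dx^2 + (544·x + 36352·x^3 + 573440·x^5 + 2621440·x^7 + 10485760·x^9 + 33554432·x^11)·Dx^3 + (5 + 368·x^2 + 9344·x^4 + 106496·x^6 + 655360·x^8 + 3145728·x^10 + 8388608·x^12)·Dx^4  (order 4).
h: a_k = -4, 0, 160, 0, -6272/3, 0, 1332224/45, 0, …
ICs: h(0) = -4, h′(0) = 0, h′′(0) = 320, h′′′(0) = 0.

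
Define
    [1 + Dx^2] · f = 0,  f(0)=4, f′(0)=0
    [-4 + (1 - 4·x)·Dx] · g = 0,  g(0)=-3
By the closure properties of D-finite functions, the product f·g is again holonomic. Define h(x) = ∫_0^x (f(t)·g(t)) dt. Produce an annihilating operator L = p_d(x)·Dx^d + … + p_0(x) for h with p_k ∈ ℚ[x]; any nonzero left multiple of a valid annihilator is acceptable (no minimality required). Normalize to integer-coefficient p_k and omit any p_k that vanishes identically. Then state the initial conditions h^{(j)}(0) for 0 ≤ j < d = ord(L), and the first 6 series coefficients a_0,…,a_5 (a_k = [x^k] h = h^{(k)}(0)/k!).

L = (-1 + 4·x)·Dx + 8·Dx^2 + (-1 + 4·x)·Dx^3  (order 3).
h: a_k = 0, -12, -24, -62, -186, -5953/10, …
ICs: h(0) = 0, h′(0) = -12, h′′(0) = -48.

f: a_k = 4, 0, -2, 0, 1/6, 0, …
g: a_k = -3, -12, -48, -192, -768, -3072, …
f·g: L₀ = L_f ⊗_s L_g, ord ≤ 2·1.
h=∫₀ˣh₀: take L = L₀·Dx.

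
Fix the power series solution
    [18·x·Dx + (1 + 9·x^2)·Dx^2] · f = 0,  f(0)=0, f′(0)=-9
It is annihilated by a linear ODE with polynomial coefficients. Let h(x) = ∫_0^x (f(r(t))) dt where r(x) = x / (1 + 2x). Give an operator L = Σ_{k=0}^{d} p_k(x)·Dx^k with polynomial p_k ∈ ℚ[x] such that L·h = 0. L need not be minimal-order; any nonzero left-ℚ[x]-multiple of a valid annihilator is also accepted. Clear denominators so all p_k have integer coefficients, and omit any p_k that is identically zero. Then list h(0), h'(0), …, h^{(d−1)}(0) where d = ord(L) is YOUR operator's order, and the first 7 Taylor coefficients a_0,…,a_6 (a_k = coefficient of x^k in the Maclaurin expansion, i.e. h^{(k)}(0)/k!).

L = (4 + 26·x)·Dx^2 + (1 + 4·x + 13·x^2)·Dx^3  (order 3).
h: a_k = 0, 0, -9/2, 6, -9/4, -18, 597/10, …
ICs: h(0) = 0, h′(0) = 0, h′′(0) = -9.

f: a_k = 0, -9, 0, 27, 0, -729/5, 0, …
Substitute x→r, Dx→(1/r')Dx; clear ⇒ L₀.
h=∫h₀ ⇒ L = L₀·Dx.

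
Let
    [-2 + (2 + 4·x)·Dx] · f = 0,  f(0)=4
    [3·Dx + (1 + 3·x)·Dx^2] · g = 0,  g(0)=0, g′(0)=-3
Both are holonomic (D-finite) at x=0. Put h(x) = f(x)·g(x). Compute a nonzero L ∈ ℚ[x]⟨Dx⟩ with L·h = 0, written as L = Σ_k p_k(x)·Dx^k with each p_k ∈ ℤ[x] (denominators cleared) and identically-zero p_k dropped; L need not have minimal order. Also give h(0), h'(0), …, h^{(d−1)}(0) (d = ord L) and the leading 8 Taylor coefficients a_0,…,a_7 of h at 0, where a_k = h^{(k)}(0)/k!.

L = 3·x + (1 + 2·x)·Dx + (1 + 7·x + 16·x^2 + 12·x^3)·Dx^2  (order 2).
h: a_k = 0, -12, 6, -12, 30, -789/10, 4227/20, -40041/70, …
ICs: h(0) = 0, h′(0) = -12.

f: a_k = 4, 4, -2, 2, -5/2, 7/2, -21/4, 33/4, …
g: a_k = 0, -3, 9/2, -9, 81/4, -243/5, 243/2, -2187/7, …
L₀ := L_f ⊗_s L_g (sym. prod.), ord ≤ 2.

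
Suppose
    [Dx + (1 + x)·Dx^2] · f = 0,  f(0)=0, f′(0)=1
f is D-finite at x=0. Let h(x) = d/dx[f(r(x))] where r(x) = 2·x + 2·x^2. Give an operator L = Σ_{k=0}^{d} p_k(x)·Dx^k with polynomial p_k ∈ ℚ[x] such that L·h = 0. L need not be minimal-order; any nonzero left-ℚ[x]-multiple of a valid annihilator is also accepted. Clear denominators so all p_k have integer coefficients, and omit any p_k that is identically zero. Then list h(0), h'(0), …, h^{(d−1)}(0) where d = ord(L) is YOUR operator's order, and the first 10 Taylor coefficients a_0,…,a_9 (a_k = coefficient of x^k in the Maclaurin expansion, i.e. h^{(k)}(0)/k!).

L = (4·x + 4·x^2) + (1 + 4·x + 6·x^2 + 4·x^3)·Dx  (order 1).
h: a_k = 2, 0, -4, 8, -8, 0, 16, -32, 32, 0, …
ICs: h(0) = 2.

f: a_k = 0, 1, -1/2, 1/3, -1/4, 1/5, -1/6, 1/7, -1/8, 1/9, …
L₀ from L_f via x↦r, Dx↦r'^{-1}Dx.
h₀' ⇒ L via d/dx closure of L₀.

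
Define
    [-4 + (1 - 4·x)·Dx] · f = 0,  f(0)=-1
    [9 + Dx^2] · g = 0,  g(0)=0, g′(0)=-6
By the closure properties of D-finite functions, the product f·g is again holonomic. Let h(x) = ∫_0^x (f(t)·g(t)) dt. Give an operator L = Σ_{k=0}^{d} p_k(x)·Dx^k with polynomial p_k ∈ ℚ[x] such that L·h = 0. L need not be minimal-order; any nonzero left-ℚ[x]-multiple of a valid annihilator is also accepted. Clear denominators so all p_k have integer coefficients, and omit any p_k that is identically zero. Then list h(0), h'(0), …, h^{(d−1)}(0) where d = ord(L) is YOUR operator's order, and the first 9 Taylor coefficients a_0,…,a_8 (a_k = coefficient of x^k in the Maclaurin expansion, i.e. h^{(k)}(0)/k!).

f: a_k = -1, -4, -16, -64, -256, -1024, -4096, -16384, -65536, …
g: a_k = 0, -6, 0, 9, 0, -81/20, 0, 243/280, 0, …
Product ⇒ symmetric product L₀, ord ≤ 2.
h=∫h₀ ⇒ L = L₀·Dx.
L = (-9 + 36·x)·Dx + 8·Dx^2 + (-1 + 4·x)·Dx^3  (order 3).
h: a_k = 0, 0, 3, 8, 87/4, 348/5, 9307/40, 27921/35, 6254061/2240, …
ICs: h(0) = 0, h′(0) = 0, h′′(0) = 6.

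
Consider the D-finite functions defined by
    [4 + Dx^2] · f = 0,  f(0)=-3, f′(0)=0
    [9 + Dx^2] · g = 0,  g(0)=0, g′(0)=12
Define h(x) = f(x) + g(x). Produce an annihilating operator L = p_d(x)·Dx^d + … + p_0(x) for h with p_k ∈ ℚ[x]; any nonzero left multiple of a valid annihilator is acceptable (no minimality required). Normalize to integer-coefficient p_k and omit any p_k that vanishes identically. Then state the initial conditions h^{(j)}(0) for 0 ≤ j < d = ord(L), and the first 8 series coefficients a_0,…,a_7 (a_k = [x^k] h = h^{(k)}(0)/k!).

L = 36 + 13·Dx^2 + Dx^4  (order 4).
h: a_k = -3, 12, 6, -18, -2, 81/10, 4/15, -243/140, …
ICs: h(0) = -3, h′(0) = 12, h′′(0) = 12, h′′′(0) = -108.

f: a_k = -3, 0, 6, 0, -2, 0, 4/15, 0, …
g: a_k = 0, 12, 0, -18, 0, 81/10, 0, -243/140, …
Weyl lclm of L_f,L_g ⇒ L₀ (ord ≤ 4).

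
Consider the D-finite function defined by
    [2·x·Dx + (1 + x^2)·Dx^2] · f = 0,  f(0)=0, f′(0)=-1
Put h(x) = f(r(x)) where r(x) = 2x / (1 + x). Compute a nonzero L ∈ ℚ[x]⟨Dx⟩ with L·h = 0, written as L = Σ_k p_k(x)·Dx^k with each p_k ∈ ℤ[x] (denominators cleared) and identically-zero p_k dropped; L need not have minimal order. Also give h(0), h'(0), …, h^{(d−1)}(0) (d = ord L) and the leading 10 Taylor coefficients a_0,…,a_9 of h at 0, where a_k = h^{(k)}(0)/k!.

L = (2 + 10·x)·Dx + (1 + 2·x + 5·x^2)·Dx^2  (order 2).
h: a_k = 0, -2, 2, 2/3, -6, 38/5, 22/3, -278/7, 42, 718/9, …
ICs: h(0) = 0, h′(0) = -2.

f: a_k = 0, -1, 0, 1/3, 0, -1/5, 0, 1/7, 0, -1/9, …
f∘r: x↦r, Dx↦Dx/r' in L_f ⇒ L₀.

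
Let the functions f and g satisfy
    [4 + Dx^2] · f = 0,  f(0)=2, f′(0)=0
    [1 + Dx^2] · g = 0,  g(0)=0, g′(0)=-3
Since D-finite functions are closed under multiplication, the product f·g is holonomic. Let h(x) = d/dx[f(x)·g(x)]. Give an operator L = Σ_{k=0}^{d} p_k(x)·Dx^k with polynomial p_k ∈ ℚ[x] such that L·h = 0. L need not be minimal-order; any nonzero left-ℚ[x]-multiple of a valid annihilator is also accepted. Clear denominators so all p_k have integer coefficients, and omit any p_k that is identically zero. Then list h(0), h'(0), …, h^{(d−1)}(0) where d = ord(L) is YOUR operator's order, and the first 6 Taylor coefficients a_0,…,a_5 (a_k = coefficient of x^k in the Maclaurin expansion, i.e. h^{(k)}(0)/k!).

L = 9 + 10·Dx^2 + Dx^4  (order 4).
h: a_k = -6, 0, 39, 0, -121/4, 0, …
ICs: h(0) = -6, h′(0) = 0, h′′(0) = 78, h′′′(0) = 0.

f: a_k = 2, 0, -4, 0, 4/3, 0, …
g: a_k = 0, -3, 0, 1/2, 0, -1/40, …
Product ⇒ symmetric product L₀, ord ≤ 4.
h=h₀': d/dx-closure on L₀ ⇒ L.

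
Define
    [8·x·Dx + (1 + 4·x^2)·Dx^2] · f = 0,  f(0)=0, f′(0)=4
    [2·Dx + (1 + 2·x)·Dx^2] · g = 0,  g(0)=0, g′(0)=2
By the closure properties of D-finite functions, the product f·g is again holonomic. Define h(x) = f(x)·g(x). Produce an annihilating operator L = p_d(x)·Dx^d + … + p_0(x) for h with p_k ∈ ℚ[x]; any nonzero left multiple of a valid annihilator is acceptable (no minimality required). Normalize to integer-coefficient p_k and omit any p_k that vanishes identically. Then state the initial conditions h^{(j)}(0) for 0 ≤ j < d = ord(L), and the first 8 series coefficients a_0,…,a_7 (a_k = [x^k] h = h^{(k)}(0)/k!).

f: a_k = 0, 4, 0, -16/3, 0, 64/5, 0, -256/7, …
g: a_k = 0, 2, -2, 8/3, -4, 32/5, -32/3, 128/7, …
Sym-product of L_f,L_g gives L₀ (≤ ord 4).
L = (192 + 704·x + 2560·x^2 + 9984·x^3 + 15360·x^4 + 13312·x^5 + 4096·x^7)·Dx + (72 + 992·x + 4928·x^2 + 15488·x^3 + 34816·x^4 + 47616·x^5 + 35840·x^6 + 6144·x^7 + 14336·x^8)·Dx^2 + (24 + 256·x + 1536·x^2 + 4992·x^3 + 11520·x^4 + 19968·x^5 + 24576·x^6 + 18432·x^7 + 6144·x^8 + 8192·x^9)·Dx^3 + (5 + 36·x + 148·x^2 + 448·x^3 + 1056·x^4 + 1920·x^5 + 2688·x^6 + 3072·x^7 + 2304·x^8 + 1024·x^9 + 1024·x^10)·Dx^4  (order 4).
h: a_k = 0, 0, 8, -8, 0, -16/3, 1664/45, -704/15, …
ICs: h(0) = 0, h′(0) = 0, h′′(0) = 16, h′′′(0) = -48.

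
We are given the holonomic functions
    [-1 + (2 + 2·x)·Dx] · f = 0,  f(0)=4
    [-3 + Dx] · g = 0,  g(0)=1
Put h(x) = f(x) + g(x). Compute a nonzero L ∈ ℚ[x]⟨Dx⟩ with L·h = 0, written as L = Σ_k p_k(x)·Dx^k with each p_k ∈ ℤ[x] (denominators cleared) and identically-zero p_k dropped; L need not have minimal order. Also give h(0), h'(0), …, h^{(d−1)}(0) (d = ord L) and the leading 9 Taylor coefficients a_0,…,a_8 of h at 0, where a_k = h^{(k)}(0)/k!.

L = (21 + 18·x) + (-37 - 72·x - 36·x^2)·Dx + (10 + 22·x + 12·x^2)·Dx^2  (order 2).
h: a_k = 5, 5, 4, 19/4, 103/32, 683/320, 1191/1280, 8931/17920, 31641/286720, …
ICs: h(0) = 5, h′(0) = 5.

f: a_k = 4, 2, -1/2, 1/4, -5/32, 7/64, -21/256, 33/512, -429/8192, …
g: a_k = 1, 3, 9/2, 9/2, 27/8, 81/40, 81/80, 243/560, 729/4480, …
Weyl lclm of L_f,L_g ⇒ L₀ (ord ≤ 2).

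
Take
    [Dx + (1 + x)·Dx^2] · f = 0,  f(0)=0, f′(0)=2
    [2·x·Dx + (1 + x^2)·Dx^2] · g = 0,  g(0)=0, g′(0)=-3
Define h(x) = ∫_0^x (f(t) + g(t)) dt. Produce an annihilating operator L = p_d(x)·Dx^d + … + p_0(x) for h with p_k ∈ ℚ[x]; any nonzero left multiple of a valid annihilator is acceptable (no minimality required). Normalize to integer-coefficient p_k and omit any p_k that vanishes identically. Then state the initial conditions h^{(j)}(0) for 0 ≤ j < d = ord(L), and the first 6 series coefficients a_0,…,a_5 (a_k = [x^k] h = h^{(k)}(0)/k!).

L = (-2 - 6·x + 6·x^2 + 2·x^3)·Dx^2 + (-4 - 4·x + 12·x^3 + 4·x^4)·Dx^3 + (-1 + x + 2·x^2 + 2·x^3 + 3·x^4 + x^5)·Dx^4  (order 4).
h: a_k = 0, 0, -1/2, -1/3, 5/12, -1/10, …
ICs: h(0) = 0, h′(0) = 0, h′′(0) = -1, h′′′(0) = -2.

f: a_k = 0, 2, -1, 2/3, -1/2, 2/5, …
g: a_k = 0, -3, 0, 1, 0, -3/5, …
h₀=f+g: left-lcm gives L₀, ord ≤ 4.
∫: right-multiply L₀ by Dx.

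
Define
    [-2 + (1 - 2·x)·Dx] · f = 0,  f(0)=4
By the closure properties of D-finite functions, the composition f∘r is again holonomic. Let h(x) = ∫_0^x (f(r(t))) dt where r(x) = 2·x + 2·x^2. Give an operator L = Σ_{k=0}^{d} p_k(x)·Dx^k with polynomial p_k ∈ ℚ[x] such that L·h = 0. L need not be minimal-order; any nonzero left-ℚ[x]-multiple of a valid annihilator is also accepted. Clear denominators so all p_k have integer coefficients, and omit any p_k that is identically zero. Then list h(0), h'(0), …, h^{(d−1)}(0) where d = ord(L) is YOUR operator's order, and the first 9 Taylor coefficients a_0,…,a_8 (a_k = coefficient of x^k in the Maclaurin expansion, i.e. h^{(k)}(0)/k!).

f: a_k = 4, 8, 16, 32, 64, 128, 256, 512, 1024, …
h₀=f(r): pull back L_f along r ⇒ L₀.
∫: right-multiply L₀ by Dx.
L = (4 + 8·x)·Dx + (-1 + 4·x + 4·x^2)·Dx^2  (order 2).
h: a_k = 0, 4, 8, 80/3, 96, 1856/5, 4480/3, 43264/7, 26112, …
ICs: h(0) = 0, h′(0) = 4.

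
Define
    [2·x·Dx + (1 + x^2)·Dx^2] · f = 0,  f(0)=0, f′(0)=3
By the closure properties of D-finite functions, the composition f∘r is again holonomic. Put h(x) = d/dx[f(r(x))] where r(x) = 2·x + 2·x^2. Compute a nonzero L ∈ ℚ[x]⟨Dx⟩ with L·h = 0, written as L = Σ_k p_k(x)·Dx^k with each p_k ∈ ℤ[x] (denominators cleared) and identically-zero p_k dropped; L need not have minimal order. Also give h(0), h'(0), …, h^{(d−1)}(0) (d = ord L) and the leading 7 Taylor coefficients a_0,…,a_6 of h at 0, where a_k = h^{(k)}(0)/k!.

f: a_k = 0, 3, 0, -1, 0, 3/5, 0, …
h₀=f(r): pull back L_f along r ⇒ L₀.
h₀' ⇒ L via d/dx closure of L₀.
L = (-2 + 8·x + 32·x^2 + 48·x^3 + 24·x^4) + (1 + 2·x + 4·x^2 + 16·x^3 + 20·x^4 + 8·x^5)·Dx  (order 1).
h: a_k = 6, 12, -24, -96, -24, 528, 960, …
ICs: h(0) = 6.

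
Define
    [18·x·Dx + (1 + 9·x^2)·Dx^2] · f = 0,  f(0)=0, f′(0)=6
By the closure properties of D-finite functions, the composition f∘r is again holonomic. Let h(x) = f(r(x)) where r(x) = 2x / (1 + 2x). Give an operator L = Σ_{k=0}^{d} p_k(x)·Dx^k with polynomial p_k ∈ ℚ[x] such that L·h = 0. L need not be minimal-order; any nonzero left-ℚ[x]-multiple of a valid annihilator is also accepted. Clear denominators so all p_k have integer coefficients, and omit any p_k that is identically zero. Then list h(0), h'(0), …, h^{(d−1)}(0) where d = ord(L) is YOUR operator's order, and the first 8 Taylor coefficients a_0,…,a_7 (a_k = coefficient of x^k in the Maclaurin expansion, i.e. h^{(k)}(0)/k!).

L = (4 + 80·x)·Dx + (1 + 4·x + 40·x^2)·Dx^2  (order 2).
h: a_k = 0, 12, -24, -96, 768, -768/5, -19968, 509952/7, …
ICs: h(0) = 0, h′(0) = 12.

f: a_k = 0, 6, 0, -18, 0, 486/5, 0, -4374/7, …
Substitute x→r, Dx→(1/r')Dx; clear ⇒ L₀.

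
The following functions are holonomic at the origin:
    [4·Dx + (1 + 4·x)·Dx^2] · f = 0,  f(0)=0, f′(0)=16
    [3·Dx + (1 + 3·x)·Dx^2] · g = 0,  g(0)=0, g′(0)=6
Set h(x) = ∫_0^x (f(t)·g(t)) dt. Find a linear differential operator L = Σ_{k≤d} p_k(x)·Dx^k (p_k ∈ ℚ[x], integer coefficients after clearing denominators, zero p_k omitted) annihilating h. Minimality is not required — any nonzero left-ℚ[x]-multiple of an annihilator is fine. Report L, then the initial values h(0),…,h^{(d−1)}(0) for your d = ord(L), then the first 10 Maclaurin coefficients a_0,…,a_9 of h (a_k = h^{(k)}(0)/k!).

L = (600 + 4032·x + 6912·x^2)·Dx^2 + (854 + 8808·x + 30240·x^2 + 34560·x^3)·Dx^3 + (172 + 2380·x + 12312·x^2 + 28224·x^3 + 24192·x^4)·Dx^4 + (7 + 122·x + 847·x^2 + 2928·x^3 + 5040·x^4 + 3456·x^5)·Dx^5  (order 5).
h: a_k = 0, 0, 0, 32, -84, 1088/5, -588, 58032/35, -24262/5, 307840/21, …
ICs: h(0) = 0, h′(0) = 0, h′′(0) = 0, h′′′(0) = 192, h′′′′(0) = -2016.

f: a_k = 0, 16, -32, 256/3, -256, 4096/5, -8192/3, 65536/7, -32768, 1048576/9, …
g: a_k = 0, 6, -9, 18, -81/2, 486/5, -243, 4374/7, -6561/4, 4374, …
Product ⇒ symmetric product L₀, ord ≤ 4.
Integrate: L := L₀·Dx.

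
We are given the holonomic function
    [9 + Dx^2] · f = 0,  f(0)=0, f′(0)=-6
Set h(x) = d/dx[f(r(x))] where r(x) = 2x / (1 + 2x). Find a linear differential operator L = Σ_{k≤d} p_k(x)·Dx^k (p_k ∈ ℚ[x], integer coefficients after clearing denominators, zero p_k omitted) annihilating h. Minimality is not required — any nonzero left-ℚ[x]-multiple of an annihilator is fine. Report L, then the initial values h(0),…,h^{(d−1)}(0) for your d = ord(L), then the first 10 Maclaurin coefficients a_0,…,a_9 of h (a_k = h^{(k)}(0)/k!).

L = (60 + 96·x + 96·x^2) + (12 + 72·x + 144·x^2 + 96·x^3)·Dx + (1 + 8·x + 24·x^2 + 32·x^3 + 16·x^4)·Dx^2  (order 2).
h: a_k = -12, 48, 72, -1344, 7032, -24480, 309648/5, -484608/5, -2146392/35, 8628576/7, …
ICs: h(0) = -12, h′(0) = 48.

f: a_k = 0, -6, 0, 9, 0, -81/20, 0, 243/280, 0, -243/2240, …
Change of var in L_f (x↦r) gives L₀.
h₀' ⇒ L via d/dx closure of L₀.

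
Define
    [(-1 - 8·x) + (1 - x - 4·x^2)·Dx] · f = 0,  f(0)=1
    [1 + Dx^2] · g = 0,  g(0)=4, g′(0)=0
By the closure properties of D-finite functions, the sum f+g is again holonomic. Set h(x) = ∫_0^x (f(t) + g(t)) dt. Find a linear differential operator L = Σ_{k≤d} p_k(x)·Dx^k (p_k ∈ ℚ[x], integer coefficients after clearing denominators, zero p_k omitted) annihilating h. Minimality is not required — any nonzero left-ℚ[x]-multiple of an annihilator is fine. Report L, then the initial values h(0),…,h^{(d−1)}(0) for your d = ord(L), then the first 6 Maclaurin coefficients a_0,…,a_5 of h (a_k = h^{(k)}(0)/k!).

f: a_k = 1, 1, 5, 9, 29, 65, …
g: a_k = 4, 0, -2, 0, 1/6, 0, …
L₀ := lclm(L_f,L_g); ord L₀ ≤ 1+2.
∫: right-multiply L₀ by Dx.
L = (55 + 486·x + 553·x^2 + 1488·x^3 + 80·x^4 + 128·x^5)·Dx + (-11 - 11·x - 23·x^2 + 169·x^3 + 348·x^4 + 48·x^5 + 64·x^6)·Dx^2 + (55 + 486·x + 553·x^2 + 1488·x^3 + 80·x^4 + 128·x^5)·Dx^3 + (-11 - 11·x - 23·x^2 + 169·x^3 + 348·x^4 + 48·x^5 + 64·x^6)·Dx^4  (order 4).
h: a_k = 0, 5, 1/2, 1, 9/4, 35/6, …
ICs: h(0) = 0, h′(0) = 5, h′′(0) = 1, h′′′(0) = 6.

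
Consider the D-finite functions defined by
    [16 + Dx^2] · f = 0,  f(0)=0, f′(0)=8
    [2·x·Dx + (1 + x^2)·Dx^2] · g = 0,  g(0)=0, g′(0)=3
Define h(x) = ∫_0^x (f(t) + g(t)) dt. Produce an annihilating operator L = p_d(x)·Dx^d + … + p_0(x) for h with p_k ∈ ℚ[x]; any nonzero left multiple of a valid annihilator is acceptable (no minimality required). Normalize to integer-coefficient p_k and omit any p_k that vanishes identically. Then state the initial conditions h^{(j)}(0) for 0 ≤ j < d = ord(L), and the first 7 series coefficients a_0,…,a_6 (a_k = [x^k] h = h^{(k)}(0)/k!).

f: a_k = 0, 8, 0, -64/3, 0, 256/15, 0, …
g: a_k = 0, 3, 0, -1, 0, 3/5, 0, …
Sum ⇒ L₀ = lclm(L_f,L_g) in ℚ(x)⟨Dx⟩.
h=∫h₀ ⇒ L = L₀·Dx.
L = (64·x + 704·x^3 + 256·x^5)·Dx^2 + (112 + 416·x^2 + 432·x^4 + 128·x^6)·Dx^3 + (4·x + 44·x^3 + 16·x^5)·Dx^4 + (7 + 26·x^2 + 27·x^4 + 8·x^6)·Dx^5  (order 5).
h: a_k = 0, 0, 11/2, 0, -67/12, 0, 53/18, …
ICs: h(0) = 0, h′(0) = 0, h′′(0) = 11, h′′′(0) = 0, h′′′′(0) = -134.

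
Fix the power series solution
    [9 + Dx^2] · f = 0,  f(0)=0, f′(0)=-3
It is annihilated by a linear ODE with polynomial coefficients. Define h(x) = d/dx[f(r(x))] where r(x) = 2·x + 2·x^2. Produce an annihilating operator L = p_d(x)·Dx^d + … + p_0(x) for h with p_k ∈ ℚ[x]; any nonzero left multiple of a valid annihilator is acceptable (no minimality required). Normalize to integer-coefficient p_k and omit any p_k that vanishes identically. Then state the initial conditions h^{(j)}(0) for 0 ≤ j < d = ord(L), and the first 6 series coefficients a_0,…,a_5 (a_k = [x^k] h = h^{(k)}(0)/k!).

L = (48 + 288·x + 864·x^2 + 1152·x^3 + 576·x^4) + (-6 - 12·x)·Dx + (1 + 4·x + 4·x^2)·Dx^2  (order 2).
h: a_k = -6, -12, 108, 432, 216, -1728, …
ICs: h(0) = -6, h′(0) = -12.

f: a_k = 0, -3, 0, 9/2, 0, -81/40, …
h₀=f(r): pull back L_f along r ⇒ L₀.
h=h₀': d/dx-closure on L₀ ⇒ L.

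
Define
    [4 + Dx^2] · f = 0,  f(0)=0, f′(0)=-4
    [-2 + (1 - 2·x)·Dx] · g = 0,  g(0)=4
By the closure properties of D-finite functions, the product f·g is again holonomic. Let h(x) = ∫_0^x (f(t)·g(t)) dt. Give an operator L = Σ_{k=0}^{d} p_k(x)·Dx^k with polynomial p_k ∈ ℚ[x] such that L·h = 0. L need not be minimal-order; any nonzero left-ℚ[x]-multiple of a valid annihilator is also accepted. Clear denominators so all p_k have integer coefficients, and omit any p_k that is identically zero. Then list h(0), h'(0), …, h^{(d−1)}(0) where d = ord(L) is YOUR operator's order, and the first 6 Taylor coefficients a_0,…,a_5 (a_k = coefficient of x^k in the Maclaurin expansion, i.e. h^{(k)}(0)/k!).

L = (-4 + 8·x)·Dx + 4·Dx^2 + (-1 + 2·x)·Dx^3  (order 3).
h: a_k = 0, 0, -8, -32/3, -40/3, -64/3, …
ICs: h(0) = 0, h′(0) = 0, h′′(0) = -16.

f: a_k = 0, -4, 0, 8/3, 0, -8/15, …
g: a_k = 4, 8, 16, 32, 64, 128, …
L₀ := L_f ⊗_s L_g (sym. prod.), ord ≤ 2.
Integrate: L := L₀·Dx.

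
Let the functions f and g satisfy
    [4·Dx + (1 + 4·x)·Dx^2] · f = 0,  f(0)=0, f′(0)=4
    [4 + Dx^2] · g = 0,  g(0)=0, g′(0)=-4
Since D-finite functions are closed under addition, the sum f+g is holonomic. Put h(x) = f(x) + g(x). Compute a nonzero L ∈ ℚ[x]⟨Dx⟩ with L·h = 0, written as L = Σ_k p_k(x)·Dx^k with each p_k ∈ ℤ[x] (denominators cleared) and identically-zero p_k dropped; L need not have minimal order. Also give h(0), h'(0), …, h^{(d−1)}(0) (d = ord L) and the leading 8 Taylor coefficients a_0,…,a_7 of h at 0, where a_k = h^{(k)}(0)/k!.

L = (400 + 128·x + 256·x^2)·Dx + (36 + 176·x + 192·x^2 + 256·x^3)·Dx^2 + (100 + 32·x + 64·x^2)·Dx^3 + (9 + 44·x + 48·x^2 + 64·x^3)·Dx^4  (order 4).
h: a_k = 0, 0, -8, 24, -64, 3064/15, -2048/3, 105328/45, …
ICs: h(0) = 0, h′(0) = 0, h′′(0) = -16, h′′′(0) = 144.

f: a_k = 0, 4, -8, 64/3, -64, 1024/5, -2048/3, 16384/7, …
g: a_k = 0, -4, 0, 8/3, 0, -8/15, 0, 16/315, …
f+g: L₀ = lclm(L_f,L_g), ord ≤ 2+2.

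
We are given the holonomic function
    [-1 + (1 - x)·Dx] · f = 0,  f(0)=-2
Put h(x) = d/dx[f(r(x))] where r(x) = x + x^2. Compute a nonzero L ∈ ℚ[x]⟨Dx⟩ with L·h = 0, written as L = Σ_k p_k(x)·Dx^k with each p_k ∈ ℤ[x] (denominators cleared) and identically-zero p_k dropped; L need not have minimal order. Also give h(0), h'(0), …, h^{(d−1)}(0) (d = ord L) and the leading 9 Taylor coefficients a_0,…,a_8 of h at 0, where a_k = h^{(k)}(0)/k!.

f: a_k = -2, -2, -2, -2, -2, -2, -2, -2, -2, …
L₀ from L_f via x↦r, Dx↦r'^{-1}Dx.
Derive L from L₀ (diff closure).
L = (4 + 6·x + 6·x^2) + (-1 - x + 3·x^2 + 2·x^3)·Dx  (order 1).
h: a_k = -2, -8, -18, -40, -80, -156, -294, -544, -990, …
ICs: h(0) = -2.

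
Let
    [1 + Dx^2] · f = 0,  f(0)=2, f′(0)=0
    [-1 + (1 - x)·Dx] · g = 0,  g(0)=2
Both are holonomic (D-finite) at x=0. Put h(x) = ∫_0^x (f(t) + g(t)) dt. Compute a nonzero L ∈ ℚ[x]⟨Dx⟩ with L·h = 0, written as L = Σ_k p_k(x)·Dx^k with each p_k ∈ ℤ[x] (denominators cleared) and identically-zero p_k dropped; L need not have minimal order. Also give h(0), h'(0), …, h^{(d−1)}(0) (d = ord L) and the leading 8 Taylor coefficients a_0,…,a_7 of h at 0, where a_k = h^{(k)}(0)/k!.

f: a_k = 2, 0, -1, 0, 1/12, 0, -1/360, 0, …
g: a_k = 2, 2, 2, 2, 2, 2, 2, 2, …
L₀ := lclm(L_f,L_g); ord L₀ ≤ 2+1.
Integrate: L := L₀·Dx.
L = (-7 + 2·x - x^2)·Dx + (3 - 5·x + 3·x^2 - x^3)·Dx^2 + (-7 + 2·x - x^2)·Dx^3 + (3 - 5·x + 3·x^2 - x^3)·Dx^4  (order 4).
h: a_k = 0, 4, 1, 1/3, 1/2, 5/12, 1/3, 719/2520, …
ICs: h(0) = 0, h′(0) = 4, h′′(0) = 2, h′′′(0) = 2.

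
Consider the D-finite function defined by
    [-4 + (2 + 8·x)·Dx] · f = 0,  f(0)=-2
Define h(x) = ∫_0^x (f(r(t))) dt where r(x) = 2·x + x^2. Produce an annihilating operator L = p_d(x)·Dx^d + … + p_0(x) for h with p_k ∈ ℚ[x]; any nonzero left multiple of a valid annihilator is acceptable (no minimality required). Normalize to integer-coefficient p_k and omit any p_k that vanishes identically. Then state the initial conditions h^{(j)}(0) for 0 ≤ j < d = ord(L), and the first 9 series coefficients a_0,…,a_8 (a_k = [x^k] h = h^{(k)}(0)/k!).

L = (-4 - 4·x)·Dx + (1 + 8·x + 4·x^2)·Dx^2  (order 2).
h: a_k = 0, -2, -4, 4, -12, 228/5, -200, 6744/7, -4956, …
ICs: h(0) = 0, h′(0) = -2.

f: a_k = -2, -4, 4, -8, 20, -56, 168, -528, 1716, …
f∘r: x↦r, Dx↦Dx/r' in L_f ⇒ L₀.
h=∫h₀ ⇒ L = L₀·Dx.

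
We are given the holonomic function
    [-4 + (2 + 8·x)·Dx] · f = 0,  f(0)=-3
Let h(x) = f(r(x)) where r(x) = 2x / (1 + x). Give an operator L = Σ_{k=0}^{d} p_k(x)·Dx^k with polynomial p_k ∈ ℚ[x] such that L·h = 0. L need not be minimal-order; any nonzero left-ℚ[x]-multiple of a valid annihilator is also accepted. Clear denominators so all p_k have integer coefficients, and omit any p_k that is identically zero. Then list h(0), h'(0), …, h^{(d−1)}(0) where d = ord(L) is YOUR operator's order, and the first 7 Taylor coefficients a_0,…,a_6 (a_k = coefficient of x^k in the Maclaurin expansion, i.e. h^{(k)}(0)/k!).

f: a_k = -3, -6, 6, -12, 30, -84, 252, …
Substitute x→r, Dx→(1/r')Dx; clear ⇒ L₀.
L = -4 + (1 + 10·x + 9·x^2)·Dx  (order 1).
h: a_k = -3, -12, 36, -156, 852, -5292, 35460, …
ICs: h(0) = -3.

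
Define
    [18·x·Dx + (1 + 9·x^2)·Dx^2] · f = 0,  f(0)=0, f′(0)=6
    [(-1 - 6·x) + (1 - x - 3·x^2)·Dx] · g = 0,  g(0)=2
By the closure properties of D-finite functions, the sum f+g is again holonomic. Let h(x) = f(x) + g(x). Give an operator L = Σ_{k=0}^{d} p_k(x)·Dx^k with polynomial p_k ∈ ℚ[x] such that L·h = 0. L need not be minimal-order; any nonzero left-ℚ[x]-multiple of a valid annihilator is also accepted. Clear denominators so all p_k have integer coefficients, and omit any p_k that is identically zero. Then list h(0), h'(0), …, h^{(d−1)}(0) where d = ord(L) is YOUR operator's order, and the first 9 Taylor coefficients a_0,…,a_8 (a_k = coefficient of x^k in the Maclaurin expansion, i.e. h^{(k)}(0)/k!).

f: a_k = 0, 6, 0, -18, 0, 486/5, 0, -4374/7, 0, …
g: a_k = 2, 2, 8, 14, 38, 80, 194, 434, 1016, …
L₀ := lclm(L_f,L_g); ord L₀ ≤ 2+1.
L = (72 - 288·x - 4428·x^2 - 9720·x^3 - 33534·x^4 - 13122·x^6)·Dx + (-30 - 180·x - 144·x^2 - 1728·x^3 - 9153·x^4 - 23814·x^5 - 2187·x^6 - 13122·x^7)·Dx^2 + (4 + 14·x + 114·x^2 - 36·x^3 + 459·x^4 - 1539·x^5 - 2430·x^6 - 729·x^7 - 2187·x^8)·Dx^3  (order 3).
h: a_k = 2, 8, 8, -4, 38, 886/5, 194, -1336/7, 1016, …
ICs: h(0) = 2, h′(0) = 8, h′′(0) = 16.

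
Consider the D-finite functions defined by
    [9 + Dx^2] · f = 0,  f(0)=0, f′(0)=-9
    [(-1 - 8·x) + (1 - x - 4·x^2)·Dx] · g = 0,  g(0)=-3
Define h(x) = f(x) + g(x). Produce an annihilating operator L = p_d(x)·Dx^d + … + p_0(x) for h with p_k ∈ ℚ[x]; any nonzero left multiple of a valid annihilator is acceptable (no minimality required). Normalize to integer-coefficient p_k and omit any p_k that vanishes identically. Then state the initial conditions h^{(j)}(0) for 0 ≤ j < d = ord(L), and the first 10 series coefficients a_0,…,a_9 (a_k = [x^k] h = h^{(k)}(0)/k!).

f: a_k = 0, -9, 0, 27/2, 0, -243/40, 0, 729/560, 0, -729/4480, …
g: a_k = -3, -3, -15, -27, -87, -195, -543, -1323, -3495, -8787, …
Weyl lclm of L_f,L_g ⇒ L₀ (ord ≤ 3).
L = (-567 - 4806·x - 3321·x^2 - 9936·x^3 - 6480·x^4 - 10368·x^5) + (171 - 117·x - 441·x^2 + 135·x^3 - 540·x^4 - 3888·x^5 - 5184·x^6)·Dx + (-63 - 534·x - 369·x^2 - 1104·x^3 - 720·x^4 - 1152·x^5)·Dx^2 + (19 - 13·x - 49·x^2 + 15·x^3 - 60·x^4 - 432·x^5 - 576·x^6)·Dx^3  (order 3).
h: a_k = -3, -12, -15, -27/2, -87, -8043/40, -543, -740151/560, -3495, -39366489/4480, …
ICs: h(0) = -3, h′(0) = -12, h′′(0) = -30.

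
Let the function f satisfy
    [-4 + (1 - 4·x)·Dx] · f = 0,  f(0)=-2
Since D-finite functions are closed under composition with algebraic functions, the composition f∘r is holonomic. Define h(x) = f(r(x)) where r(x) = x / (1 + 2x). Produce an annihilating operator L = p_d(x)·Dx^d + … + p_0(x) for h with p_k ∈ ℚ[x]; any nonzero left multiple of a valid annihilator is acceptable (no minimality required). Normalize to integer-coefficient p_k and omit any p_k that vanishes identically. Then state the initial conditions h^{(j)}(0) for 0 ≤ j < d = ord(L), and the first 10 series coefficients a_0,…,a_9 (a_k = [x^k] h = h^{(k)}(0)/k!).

f: a_k = -2, -8, -32, -128, -512, -2048, -8192, -32768, -131072, -524288, …
f∘r: x↦r, Dx↦Dx/r' in L_f ⇒ L₀.
L = 4 + (-1 + 4·x^2)·Dx  (order 1).
h: a_k = -2, -8, -16, -32, -64, -128, -256, -512, -1024, -2048, …
ICs: h(0) = -2.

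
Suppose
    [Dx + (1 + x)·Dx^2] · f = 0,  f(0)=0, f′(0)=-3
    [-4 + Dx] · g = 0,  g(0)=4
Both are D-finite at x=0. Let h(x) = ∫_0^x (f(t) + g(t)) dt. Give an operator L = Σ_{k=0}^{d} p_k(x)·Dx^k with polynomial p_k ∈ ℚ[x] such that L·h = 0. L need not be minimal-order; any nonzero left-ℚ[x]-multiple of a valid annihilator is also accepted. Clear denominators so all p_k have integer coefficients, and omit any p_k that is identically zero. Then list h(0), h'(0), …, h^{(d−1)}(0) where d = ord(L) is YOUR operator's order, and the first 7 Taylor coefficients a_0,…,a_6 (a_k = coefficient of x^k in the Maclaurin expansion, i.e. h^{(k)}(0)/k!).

L = (-24 - 16·x)·Dx^2 + (-14 - 32·x - 16·x^2)·Dx^3 + (5 + 9·x + 4·x^2)·Dx^4  (order 4).
h: a_k = 0, 4, 13/2, 67/6, 125/12, 521/60, 503/90, …
ICs: h(0) = 0, h′(0) = 4, h′′(0) = 13, h′′′(0) = 67.

f: a_k = 0, -3, 3/2, -1, 3/4, -3/5, 1/2, …
g: a_k = 4, 16, 32, 128/3, 128/3, 512/15, 1024/45, …
Sum ⇒ L₀ = lclm(L_f,L_g) in ℚ(x)⟨Dx⟩.
h=∫h₀ ⇒ L = L₀·Dx.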